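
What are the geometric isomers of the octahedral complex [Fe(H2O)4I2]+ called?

In an octahedral complex each vertex has one trans partner and four cis neighbours.
The distinct arrangements are (2 in all): I trans; I cis.

cis and trans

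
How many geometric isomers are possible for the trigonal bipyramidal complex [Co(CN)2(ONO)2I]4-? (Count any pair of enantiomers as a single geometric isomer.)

5

A trigonal bipyramid has two axial and three equatorial sites, which are chemically inequivalent.
Exhaustive case analysis gives 5 geometric isomers.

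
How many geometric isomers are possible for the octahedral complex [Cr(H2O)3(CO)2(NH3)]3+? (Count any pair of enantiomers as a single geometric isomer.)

3

The distinct arrangements are (3 in all): H2O mer, CO trans; H2O fac, CO cis; H2O mer, CO cis.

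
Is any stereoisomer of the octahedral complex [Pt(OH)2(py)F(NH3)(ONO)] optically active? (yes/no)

yes

The six octahedral sites form three mutually perpendicular trans pairs.
Placing the ligands in turn and identifying arrangements related by rotation or reflection leaves 9 distinct geometric isomers.
Of these, 6 lack any improper symmetry element and so occur as enantiomeric pairs, giving 9 + 6 = 15 stereoisomers in total.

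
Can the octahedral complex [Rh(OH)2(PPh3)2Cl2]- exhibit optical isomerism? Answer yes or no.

There are 5 geometric isomers: OH trans, PPh3 trans, Cl trans; OH cis, PPh3 cis, Cl trans; OH cis, PPh3 trans, Cl cis; OH cis, PPh3 cis, Cl cis (chiral); OH trans, PPh3 cis, Cl cis.
One of these lacks any improper symmetry element and so occurs as an enantiomeric pair, giving 5 + 1 = 6 stereoisomers in total.

yes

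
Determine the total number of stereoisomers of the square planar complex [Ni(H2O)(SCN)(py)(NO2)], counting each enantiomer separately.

3

A square has two trans pairs of vertices; adjacent vertices are cis.
Working through the distinct placements yields 3 geometric isomers: (H2O/SCN trans, NO2/py trans); (H2O/py trans, NO2/SCN trans); (H2O/NO2 trans, SCN/py trans).
Each arrangement has an internal mirror plane or centre of symmetry, so none is chiral.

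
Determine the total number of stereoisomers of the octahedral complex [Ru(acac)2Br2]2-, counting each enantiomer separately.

3

Each acac is bidentate and must span two cis positions.
There are 2 geometric isomers: Br trans; Br cis (chiral).
One of these lacks any improper symmetry element and so occurs as an enantiomeric pair, giving 2 + 1 = 3 stereoisomers in total.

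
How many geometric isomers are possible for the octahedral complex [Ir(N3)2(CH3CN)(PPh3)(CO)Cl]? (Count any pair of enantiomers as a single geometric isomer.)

In an octahedral complex each vertex has one trans partner and four cis neighbours.
Systematic enumeration (placing each ligand type in turn and discarding arrangements equivalent by rotation or reflection) gives 9 geometric isomers.

9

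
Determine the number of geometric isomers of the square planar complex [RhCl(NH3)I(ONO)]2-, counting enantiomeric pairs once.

A square has two trans pairs of vertices; adjacent vertices are cis.
There are 3 geometric isomers: (Cl/NH3 trans, I/ONO trans); (Cl/ONO trans, I/NH3 trans); (Cl/I trans, NH3/ONO trans).

3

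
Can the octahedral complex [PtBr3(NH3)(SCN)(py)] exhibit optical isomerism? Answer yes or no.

yes

The six octahedral sites form three mutually perpendicular trans pairs.
There are 4 geometric isomers: Br mer (3 arrangements); Br fac (chiral).
One of these lacks any improper symmetry element and so occurs as an enantiomeric pair, giving 4 + 1 = 5 stereoisomers in total.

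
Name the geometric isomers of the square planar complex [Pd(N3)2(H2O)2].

cis and trans

Working through the distinct placements yields 2 geometric isomers: N3 cis; N3 trans.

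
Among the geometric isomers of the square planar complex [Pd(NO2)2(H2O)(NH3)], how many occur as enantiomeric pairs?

0

In a square planar complex each vertex has one trans partner and two cis neighbours.
Working through the distinct placements yields 2 geometric isomers: NO2 cis; NO2 trans.
Each arrangement has an internal mirror plane or centre of symmetry, so none is chiral.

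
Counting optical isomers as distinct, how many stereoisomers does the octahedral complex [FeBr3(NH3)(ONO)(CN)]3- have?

5

There are 4 geometric isomers: Br mer (3 arrangements); Br fac (chiral).
One of these lacks any improper symmetry element and so occurs as an enantiomeric pair, giving 4 + 1 = 5 stereoisomers in total.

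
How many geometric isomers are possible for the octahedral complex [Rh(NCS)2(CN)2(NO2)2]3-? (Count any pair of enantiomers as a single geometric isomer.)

5

An octahedron has six vertices in three trans pairs; every non-trans pair is cis.
Systematic placement gives 5 geometric isomers: NCS trans, CN trans, NO2 trans; NCS cis, CN trans, NO2 cis; NCS cis, CN cis, NO2 trans; NCS cis, CN cis, NO2 cis (chiral); NCS trans, CN cis, NO2 cis.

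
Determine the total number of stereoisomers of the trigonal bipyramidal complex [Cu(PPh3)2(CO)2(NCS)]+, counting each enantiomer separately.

In a trigonal bipyramid the two axial positions differ from the three equatorial ones.
Systematic enumeration (placing each ligand type in turn and discarding arrangements equivalent by rotation or reflection) gives 5 geometric isomers.
One of these lacks any improper symmetry element and so occurs as an enantiomeric pair, giving 5 + 1 = 6 stereoisomers in total.

6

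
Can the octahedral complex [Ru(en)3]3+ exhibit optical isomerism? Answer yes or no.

yes

An octahedron has six vertices in three trans pairs; every non-trans pair is cis.
Each en is bidentate and must span two cis positions.
Only one geometric arrangement is possible; it has no improper symmetry element, so it exists as a pair of enantiomers (2 stereoisomers).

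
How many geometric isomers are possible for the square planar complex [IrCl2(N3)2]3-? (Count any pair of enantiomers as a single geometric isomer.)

2

A square has two trans pairs of vertices; adjacent vertices are cis.
There are 2 geometric isomers: Cl cis; Cl trans.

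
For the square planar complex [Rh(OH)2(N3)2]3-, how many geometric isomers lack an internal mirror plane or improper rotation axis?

In a square planar complex each vertex has one trans partner and two cis neighbours.
Working through the distinct placements yields 2 geometric isomers: OH cis; OH trans.
Each arrangement has an internal mirror plane or centre of symmetry, so none is chiral.

0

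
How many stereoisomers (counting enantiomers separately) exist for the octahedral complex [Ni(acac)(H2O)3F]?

An octahedron has six vertices in three trans pairs; every non-trans pair is cis.
Each acac is bidentate and must span two cis positions.
Working through the distinct placements yields 2 geometric isomers: H2O fac; H2O mer.
Each arrangement has an internal mirror plane or centre of symmetry, so none is chiral.

2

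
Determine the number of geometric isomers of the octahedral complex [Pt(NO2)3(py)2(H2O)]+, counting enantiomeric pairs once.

An octahedron has six vertices in three trans pairs; every non-trans pair is cis.
The distinct arrangements are (3 in all): NO2 mer, py trans; NO2 fac, py cis; NO2 mer, py cis.

3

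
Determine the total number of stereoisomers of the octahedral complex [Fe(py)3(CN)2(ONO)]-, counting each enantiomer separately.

In an octahedral complex each vertex has one trans partner and four cis neighbours.
There are 3 geometric isomers: py mer, CN trans; py mer, CN cis; py fac, CN cis.
Each arrangement has an internal mirror plane or centre of symmetry, so none is chiral.

3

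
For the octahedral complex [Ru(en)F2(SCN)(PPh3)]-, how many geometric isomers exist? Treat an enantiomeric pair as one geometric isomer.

An octahedron has six vertices in three trans pairs; every non-trans pair is cis.
Each en is bidentate and must span two cis positions.
Systematic placement gives 4 geometric isomers: F trans; F cis (3 arrangements, 2 chiral).

4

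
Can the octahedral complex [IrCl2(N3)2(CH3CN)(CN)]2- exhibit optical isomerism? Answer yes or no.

In an octahedral complex each vertex has one trans partner and four cis neighbours.
The distinct arrangements are (6 in all): Cl trans, N3 trans; Cl cis, N3 cis (3 arrangements, 2 chiral); Cl cis, N3 trans; Cl trans, N3 cis.
Of these, 2 lack any improper symmetry element and so occur as enantiomeric pairs, giving 6 + 2 = 8 stereoisomers in total.

yes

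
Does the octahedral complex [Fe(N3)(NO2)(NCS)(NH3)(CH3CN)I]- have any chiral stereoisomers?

Exhaustive case analysis gives 15 geometric isomers.
Of these, 15 lack any improper symmetry element and so occur as enantiomeric pairs, giving 15 + 15 = 30 stereoisomers in total.

yes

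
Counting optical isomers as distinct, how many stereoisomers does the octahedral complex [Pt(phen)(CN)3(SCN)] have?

2

Each phen is bidentate and must span two cis positions.
The distinct arrangements are (2 in all): CN mer; CN fac.
Each arrangement has an internal mirror plane or centre of symmetry, so none is chiral.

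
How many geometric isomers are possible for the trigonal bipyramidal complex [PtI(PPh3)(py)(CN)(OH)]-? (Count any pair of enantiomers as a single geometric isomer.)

In a trigonal bipyramid the two axial positions differ from the three equatorial ones.
Exhaustive case analysis gives 10 geometric isomers.

10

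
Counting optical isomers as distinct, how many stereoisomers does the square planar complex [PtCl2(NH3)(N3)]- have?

2

In a square planar complex each vertex has one trans partner and two cis neighbours.
Systematic placement gives 2 geometric isomers: Cl cis; Cl trans.
Each arrangement has an internal mirror plane or centre of symmetry, so none is chiral.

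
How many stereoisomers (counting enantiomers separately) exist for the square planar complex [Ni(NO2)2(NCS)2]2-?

2

In a square planar complex each vertex has one trans partner and two cis neighbours.
There are 2 geometric isomers: NO2 cis; NO2 trans.
Each arrangement has an internal mirror plane or centre of symmetry, so none is chiral.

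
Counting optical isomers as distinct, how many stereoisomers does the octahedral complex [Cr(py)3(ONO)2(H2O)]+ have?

3

Systematic placement gives 3 geometric isomers: py mer, ONO cis; py mer, ONO trans; py fac, ONO cis.
Each arrangement has an internal mirror plane or centre of symmetry, so none is chiral.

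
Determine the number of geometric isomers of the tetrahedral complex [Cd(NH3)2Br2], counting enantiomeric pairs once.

1

All four vertices of a tetrahedron are equivalent and mutually adjacent, so cis/trans isomerism cannot arise.
Only one geometric arrangement is possible.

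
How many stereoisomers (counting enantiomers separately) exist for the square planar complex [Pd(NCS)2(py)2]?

2

The distinct arrangements are (2 in all): NCS cis; NCS trans.
Each arrangement has an internal mirror plane or centre of symmetry, so none is chiral.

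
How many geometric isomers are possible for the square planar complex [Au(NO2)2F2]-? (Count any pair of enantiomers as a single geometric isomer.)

In a square planar complex each vertex has one trans partner and two cis neighbours.
Working through the distinct placements yields 2 geometric isomers: NO2 cis; NO2 trans.

2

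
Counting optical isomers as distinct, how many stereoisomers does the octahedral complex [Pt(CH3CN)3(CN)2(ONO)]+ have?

3

An octahedron has six vertices in three trans pairs; every non-trans pair is cis.
The distinct arrangements are (3 in all): CH3CN mer, CN cis; CH3CN mer, CN trans; CH3CN fac, CN cis.
Each arrangement has an internal mirror plane or centre of symmetry, so none is chiral.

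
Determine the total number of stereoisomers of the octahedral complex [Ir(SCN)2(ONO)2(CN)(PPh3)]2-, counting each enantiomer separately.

8

In an octahedral complex each vertex has one trans partner and four cis neighbours.
The distinct arrangements are (6 in all): SCN trans, ONO cis; SCN cis, ONO cis (3 arrangements, 2 chiral); SCN trans, ONO trans; SCN cis, ONO trans.
Of these, 2 lack any improper symmetry element and so occur as enantiomeric pairs, giving 6 + 2 = 8 stereoisomers in total.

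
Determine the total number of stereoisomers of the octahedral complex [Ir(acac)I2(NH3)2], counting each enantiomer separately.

In an octahedral complex each vertex has one trans partner and four cis neighbours.
Each acac is bidentate and must span two cis positions.
There are 3 geometric isomers: I trans, NH3 cis; I cis, NH3 cis (chiral); I cis, NH3 trans.
One of these lacks any improper symmetry element and so occurs as an enantiomeric pair, giving 3 + 1 = 4 stereoisomers in total.

4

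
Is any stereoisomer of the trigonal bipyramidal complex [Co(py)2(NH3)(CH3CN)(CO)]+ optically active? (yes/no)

yes

Exhaustive case analysis gives 7 geometric isomers.
Of these, 3 lack any improper symmetry element and so occur as enantiomeric pairs, giving 7 + 3 = 10 stereoisomers in total.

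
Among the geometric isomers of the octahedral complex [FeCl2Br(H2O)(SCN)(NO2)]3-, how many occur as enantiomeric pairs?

6

The six octahedral sites form three mutually perpendicular trans pairs.
Exhaustive case analysis gives 9 geometric isomers.
Of these, 6 lack any improper symmetry element and so occur as enantiomeric pairs, giving 9 + 6 = 15 stereoisomers in total.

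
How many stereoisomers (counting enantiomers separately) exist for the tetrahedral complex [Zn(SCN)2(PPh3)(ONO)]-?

1

Only one geometric arrangement is possible.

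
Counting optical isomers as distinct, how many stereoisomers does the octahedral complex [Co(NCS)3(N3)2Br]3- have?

An octahedron has six vertices in three trans pairs; every non-trans pair is cis.
Working through the distinct placements yields 3 geometric isomers: NCS mer, N3 cis; NCS mer, N3 trans; NCS fac, N3 cis.
Each arrangement has an internal mirror plane or centre of symmetry, so none is chiral.

3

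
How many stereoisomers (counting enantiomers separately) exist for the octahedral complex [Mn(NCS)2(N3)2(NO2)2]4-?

6

The six octahedral sites form three mutually perpendicular trans pairs.
The distinct arrangements are (5 in all): NCS trans, N3 trans, NO2 trans; NCS cis, N3 trans, NO2 cis; NCS cis, N3 cis, NO2 trans; NCS cis, N3 cis, NO2 cis (chiral); NCS trans, N3 cis, NO2 cis.
One of these lacks any improper symmetry element and so occurs as an enantiomeric pair, giving 5 + 1 = 6 stereoisomers in total.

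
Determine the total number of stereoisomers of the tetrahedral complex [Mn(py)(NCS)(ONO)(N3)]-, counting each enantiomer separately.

2

Only one geometric arrangement is possible; it has no improper symmetry element, so it exists as a pair of enantiomers (2 stereoisomers).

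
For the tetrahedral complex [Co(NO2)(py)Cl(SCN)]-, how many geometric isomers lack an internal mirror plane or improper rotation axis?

All four vertices of a tetrahedron are equivalent and mutually adjacent, so cis/trans isomerism cannot arise.
Only one geometric arrangement is possible; it has no improper symmetry element, so it exists as a pair of enantiomers (2 stereoisomers).

1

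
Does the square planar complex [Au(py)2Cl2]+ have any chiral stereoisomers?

A square has two trans pairs of vertices; adjacent vertices are cis.
There are 2 geometric isomers: py cis; py trans.
Each arrangement has an internal mirror plane or centre of symmetry, so none is chiral.

no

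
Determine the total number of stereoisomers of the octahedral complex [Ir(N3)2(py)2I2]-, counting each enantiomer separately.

In an octahedral complex each vertex has one trans partner and four cis neighbours.
Systematic placement gives 5 geometric isomers: N3 trans, py trans, I trans; N3 cis, py cis, I trans; N3 cis, py trans, I cis; N3 cis, py cis, I cis (chiral); N3 trans, py cis, I cis.
One of these lacks any improper symmetry element and so occurs as an enantiomeric pair, giving 5 + 1 = 6 stereoisomers in total.

6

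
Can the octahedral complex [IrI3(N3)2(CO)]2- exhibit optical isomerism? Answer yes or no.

The six octahedral sites form three mutually perpendicular trans pairs.
The distinct arrangements are (3 in all): I mer, N3 trans; I fac, N3 cis; I mer, N3 cis.
Each arrangement has an internal mirror plane or centre of symmetry, so none is chiral.

no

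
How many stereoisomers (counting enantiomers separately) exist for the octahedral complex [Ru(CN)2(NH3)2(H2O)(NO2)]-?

An octahedron has six vertices in three trans pairs; every non-trans pair is cis.
There are 6 geometric isomers: CN trans, NH3 cis; CN trans, NH3 trans; CN cis, NH3 cis (3 arrangements, 2 chiral); CN cis, NH3 trans.
Of these, 2 lack any improper symmetry element and so occur as enantiomeric pairs, giving 6 + 2 = 8 stereoisomers in total.

8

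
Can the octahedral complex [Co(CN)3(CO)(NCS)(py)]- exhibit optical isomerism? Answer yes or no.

The six octahedral sites form three mutually perpendicular trans pairs.
Systematic placement gives 4 geometric isomers: CN mer (3 arrangements); CN fac (chiral).
One of these lacks any improper symmetry element and so occurs as an enantiomeric pair, giving 4 + 1 = 5 stereoisomers in total.

yes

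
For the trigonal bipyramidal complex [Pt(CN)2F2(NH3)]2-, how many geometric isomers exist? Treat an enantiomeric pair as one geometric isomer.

5

A trigonal bipyramid has two axial and three equatorial sites, which are chemically inequivalent.
Placing the ligands in turn and identifying arrangements related by rotation or reflection leaves 5 distinct geometric isomers.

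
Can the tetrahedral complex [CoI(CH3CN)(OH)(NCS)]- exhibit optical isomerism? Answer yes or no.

yes

Only one geometric arrangement is possible; it has no improper symmetry element, so it exists as a pair of enantiomers (2 stereoisomers).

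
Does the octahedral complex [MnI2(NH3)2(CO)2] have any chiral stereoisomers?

yes

There are 5 geometric isomers: I trans, NH3 trans, CO trans; I cis, NH3 cis, CO trans; I cis, NH3 trans, CO cis; I cis, NH3 cis, CO cis (chiral); I trans, NH3 cis, CO cis.
One of these lacks any improper symmetry element and so occurs as an enantiomeric pair, giving 5 + 1 = 6 stereoisomers in total.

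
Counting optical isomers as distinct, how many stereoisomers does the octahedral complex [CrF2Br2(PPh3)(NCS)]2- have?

The six octahedral sites form three mutually perpendicular trans pairs.
Systematic placement gives 6 geometric isomers: F trans, Br trans; F cis, Br trans; F cis, Br cis (3 arrangements, 2 chiral); F trans, Br cis.
Of these, 2 lack any improper symmetry element and so occur as enantiomeric pairs, giving 6 + 2 = 8 stereoisomers in total.

8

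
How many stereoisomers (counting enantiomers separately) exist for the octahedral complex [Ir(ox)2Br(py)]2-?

3

Each ox is bidentate and must span two cis positions.
There are 2 geometric isomers: Br and py mutually cis (chiral); Br and py mutually trans.
One of these lacks any improper symmetry element and so occurs as an enantiomeric pair, giving 2 + 1 = 3 stereoisomers in total.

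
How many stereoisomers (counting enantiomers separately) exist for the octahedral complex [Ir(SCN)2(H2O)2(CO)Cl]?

8

An octahedron has six vertices in three trans pairs; every non-trans pair is cis.
The distinct arrangements are (6 in all): SCN trans, H2O trans; SCN cis, H2O cis (3 arrangements, 2 chiral); SCN trans, H2O cis; SCN cis, H2O trans.
Of these, 2 lack any improper symmetry element and so occur as enantiomeric pairs, giving 6 + 2 = 8 stereoisomers in total.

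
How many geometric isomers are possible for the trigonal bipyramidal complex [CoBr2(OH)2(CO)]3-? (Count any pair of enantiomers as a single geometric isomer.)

In a trigonal bipyramid the two axial positions differ from the three equatorial ones.
Systematic enumeration (placing each ligand type in turn and discarding arrangements equivalent by rotation or reflection) gives 5 geometric isomers.

5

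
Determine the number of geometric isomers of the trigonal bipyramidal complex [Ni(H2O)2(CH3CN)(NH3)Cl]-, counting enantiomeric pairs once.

7

A trigonal bipyramid has two axial and three equatorial sites, which are chemically inequivalent.
Placing the ligands in turn and identifying arrangements related by rotation or reflection leaves 7 distinct geometric isomers.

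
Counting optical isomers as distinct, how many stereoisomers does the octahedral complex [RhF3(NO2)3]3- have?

2

Systematic placement gives 2 geometric isomers: F mer; F fac.
Each arrangement has an internal mirror plane or centre of symmetry, so none is chiral.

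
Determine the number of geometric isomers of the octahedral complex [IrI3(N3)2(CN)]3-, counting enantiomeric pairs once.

3

Working through the distinct placements yields 3 geometric isomers: I mer, N3 trans; I fac, N3 cis; I mer, N3 cis.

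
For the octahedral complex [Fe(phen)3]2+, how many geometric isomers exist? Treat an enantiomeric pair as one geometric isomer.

1

Each phen is bidentate and must span two cis positions.
Only one geometric arrangement is possible; it has no improper symmetry element, so it exists as a pair of enantiomers (2 stereoisomers).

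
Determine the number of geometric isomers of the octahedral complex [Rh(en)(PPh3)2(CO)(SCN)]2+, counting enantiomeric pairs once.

4

Each en is bidentate and must span two cis positions.
Working through the distinct placements yields 4 geometric isomers: PPh3 cis (3 arrangements, 2 chiral); PPh3 trans.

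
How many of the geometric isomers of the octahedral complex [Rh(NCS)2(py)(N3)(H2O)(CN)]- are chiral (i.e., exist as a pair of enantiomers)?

In an octahedral complex each vertex has one trans partner and four cis neighbours.
Systematic enumeration (placing each ligand type in turn and discarding arrangements equivalent by rotation or reflection) gives 9 geometric isomers.
Of these, 6 lack any improper symmetry element and so occur as enantiomeric pairs, giving 9 + 6 = 15 stereoisomers in total.

6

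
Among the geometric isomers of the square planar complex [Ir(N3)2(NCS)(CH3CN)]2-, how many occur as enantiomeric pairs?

0

In a square planar complex each vertex has one trans partner and two cis neighbours.
There are 2 geometric isomers: N3 cis; N3 trans.
Each arrangement has an internal mirror plane or centre of symmetry, so none is chiral.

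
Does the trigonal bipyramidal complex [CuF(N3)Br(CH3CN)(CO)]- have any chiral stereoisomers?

In a trigonal bipyramid the two axial positions differ from the three equatorial ones.
Systematic enumeration (placing each ligand type in turn and discarding arrangements equivalent by rotation or reflection) gives 10 geometric isomers.
Of these, 10 lack any improper symmetry element and so occur as enantiomeric pairs, giving 10 + 10 = 20 stereoisomers in total.

yes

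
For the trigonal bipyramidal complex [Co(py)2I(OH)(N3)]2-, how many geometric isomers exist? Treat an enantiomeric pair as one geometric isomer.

A trigonal bipyramid has two axial and three equatorial sites, which are chemically inequivalent.
Exhaustive case analysis gives 7 geometric isomers.

7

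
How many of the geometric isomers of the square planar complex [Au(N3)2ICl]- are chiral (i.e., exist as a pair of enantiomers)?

0

In a square planar complex each vertex has one trans partner and two cis neighbours.
There are 2 geometric isomers: N3 cis; N3 trans.
Each arrangement has an internal mirror plane or centre of symmetry, so none is chiral.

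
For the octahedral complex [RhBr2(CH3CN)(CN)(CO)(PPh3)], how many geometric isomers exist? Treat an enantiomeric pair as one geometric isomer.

9

The six octahedral sites form three mutually perpendicular trans pairs.
Systematic enumeration (placing each ligand type in turn and discarding arrangements equivalent by rotation or reflection) gives 9 geometric isomers.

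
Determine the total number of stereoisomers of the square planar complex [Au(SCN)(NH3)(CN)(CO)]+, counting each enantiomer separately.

3

In a square planar complex each vertex has one trans partner and two cis neighbours.
The distinct arrangements are (3 in all): (CN/NH3 trans, CO/SCN trans); (CN/SCN trans, CO/NH3 trans); (CN/CO trans, NH3/SCN trans).
Each arrangement has an internal mirror plane or centre of symmetry, so none is chiral.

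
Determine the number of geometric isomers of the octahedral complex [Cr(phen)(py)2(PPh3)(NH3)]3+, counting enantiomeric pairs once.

The six octahedral sites form three mutually perpendicular trans pairs.
Each phen is bidentate and must span two cis positions.
The distinct arrangements are (4 in all): py cis (3 arrangements, 2 chiral); py trans.

4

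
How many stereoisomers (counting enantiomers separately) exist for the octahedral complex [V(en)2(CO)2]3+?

3

In an octahedral complex each vertex has one trans partner and four cis neighbours.
Each en is bidentate and must span two cis positions.
The distinct arrangements are (2 in all): CO trans; CO cis (chiral).
One of these lacks any improper symmetry element and so occurs as an enantiomeric pair, giving 2 + 1 = 3 stereoisomers in total.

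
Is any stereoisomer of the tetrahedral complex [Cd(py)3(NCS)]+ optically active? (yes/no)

In a tetrahedral complex all four positions are equivalent and every pair of ligands is adjacent — there is no cis/trans distinction.
Only one geometric arrangement is possible.

no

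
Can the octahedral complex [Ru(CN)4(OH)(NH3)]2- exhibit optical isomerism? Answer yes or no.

no

An octahedron has six vertices in three trans pairs; every non-trans pair is cis.
Systematic placement gives 2 geometric isomers: OH and NH3 mutually trans; OH and NH3 mutually cis.
Each arrangement has an internal mirror plane or centre of symmetry, so none is chiral.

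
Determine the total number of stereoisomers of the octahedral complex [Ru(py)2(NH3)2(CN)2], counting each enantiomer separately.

In an octahedral complex each vertex has one trans partner and four cis neighbours.
There are 5 geometric isomers: py trans, NH3 trans, CN trans; py cis, NH3 cis, CN trans; py trans, NH3 cis, CN cis; py cis, NH3 cis, CN cis (chiral); py cis, NH3 trans, CN cis.
One of these lacks any improper symmetry element and so occurs as an enantiomeric pair, giving 5 + 1 = 6 stereoisomers in total.

6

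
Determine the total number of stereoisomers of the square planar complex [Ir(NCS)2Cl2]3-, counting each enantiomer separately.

2

The distinct arrangements are (2 in all): NCS cis; NCS trans.
Each arrangement has an internal mirror plane or centre of symmetry, so none is chiral.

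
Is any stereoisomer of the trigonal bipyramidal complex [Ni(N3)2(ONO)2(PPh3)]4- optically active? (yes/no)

yes

A trigonal bipyramid has two axial and three equatorial sites, which are chemically inequivalent.
Systematic enumeration (placing each ligand type in turn and discarding arrangements equivalent by rotation or reflection) gives 5 geometric isomers.
One of these lacks any improper symmetry element and so occurs as an enantiomeric pair, giving 5 + 1 = 6 stereoisomers in total.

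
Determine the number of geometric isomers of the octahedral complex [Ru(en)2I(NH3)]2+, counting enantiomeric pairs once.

An octahedron has six vertices in three trans pairs; every non-trans pair is cis.
Each en is bidentate and must span two cis positions.
Systematic placement gives 2 geometric isomers: I and NH3 mutually trans; I and NH3 mutually cis (chiral).

2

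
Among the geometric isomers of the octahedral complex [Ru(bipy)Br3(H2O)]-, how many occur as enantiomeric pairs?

Each bipy is bidentate and must span two cis positions.
There are 2 geometric isomers: Br mer; Br fac.
Each arrangement has an internal mirror plane or centre of symmetry, so none is chiral.

0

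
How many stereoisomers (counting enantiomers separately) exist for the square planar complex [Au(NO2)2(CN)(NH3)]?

2

Systematic placement gives 2 geometric isomers: NO2 cis; NO2 trans.
Each arrangement has an internal mirror plane or centre of symmetry, so none is chiral.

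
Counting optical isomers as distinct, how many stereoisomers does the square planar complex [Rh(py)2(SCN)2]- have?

2

In a square planar complex each vertex has one trans partner and two cis neighbours.
The distinct arrangements are (2 in all): py cis; py trans.
Each arrangement has an internal mirror plane or centre of symmetry, so none is chiral.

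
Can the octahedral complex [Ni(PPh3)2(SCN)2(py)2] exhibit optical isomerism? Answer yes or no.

In an octahedral complex each vertex has one trans partner and four cis neighbours.
The distinct arrangements are (5 in all): PPh3 trans, SCN trans, py trans; PPh3 trans, SCN cis, py cis; PPh3 cis, SCN cis, py trans; PPh3 cis, SCN cis, py cis (chiral); PPh3 cis, SCN trans, py cis.
One of these lacks any improper symmetry element and so occurs as an enantiomeric pair, giving 5 + 1 = 6 stereoisomers in total.

yes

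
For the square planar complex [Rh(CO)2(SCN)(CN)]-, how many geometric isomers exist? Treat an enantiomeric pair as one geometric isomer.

2

A square has two trans pairs of vertices; adjacent vertices are cis.
The distinct arrangements are (2 in all): CO cis; CO trans.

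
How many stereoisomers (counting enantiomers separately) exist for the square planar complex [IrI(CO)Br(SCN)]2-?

3

Systematic placement gives 3 geometric isomers: (Br/I trans, CO/SCN trans); (Br/SCN trans, CO/I trans); (Br/CO trans, I/SCN trans).
Each arrangement has an internal mirror plane or centre of symmetry, so none is chiral.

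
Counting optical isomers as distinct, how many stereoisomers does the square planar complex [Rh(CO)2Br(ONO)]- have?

2

A square has two trans pairs of vertices; adjacent vertices are cis.
Systematic placement gives 2 geometric isomers: CO cis; CO trans.
Each arrangement has an internal mirror plane or centre of symmetry, so none is chiral.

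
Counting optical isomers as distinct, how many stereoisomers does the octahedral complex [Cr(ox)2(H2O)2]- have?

In an octahedral complex each vertex has one trans partner and four cis neighbours.
Each ox is bidentate and must span two cis positions.
There are 2 geometric isomers: H2O trans; H2O cis (chiral).
One of these lacks any improper symmetry element and so occurs as an enantiomeric pair, giving 2 + 1 = 3 stereoisomers in total.

3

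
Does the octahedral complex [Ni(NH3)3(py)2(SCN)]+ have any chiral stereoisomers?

There are 3 geometric isomers: NH3 mer, py trans; NH3 mer, py cis; NH3 fac, py cis.
Each arrangement has an internal mirror plane or centre of symmetry, so none is chiral.

no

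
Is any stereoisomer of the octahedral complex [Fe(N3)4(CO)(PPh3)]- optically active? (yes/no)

An octahedron has six vertices in three trans pairs; every non-trans pair is cis.
There are 2 geometric isomers: CO and PPh3 mutually cis; CO and PPh3 mutually trans.
Each arrangement has an internal mirror plane or centre of symmetry, so none is chiral.

no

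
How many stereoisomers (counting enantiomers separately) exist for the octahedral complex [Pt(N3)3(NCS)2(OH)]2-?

3

An octahedron has six vertices in three trans pairs; every non-trans pair is cis.
Working through the distinct placements yields 3 geometric isomers: N3 mer, NCS cis; N3 mer, NCS trans; N3 fac, NCS cis.
Each arrangement has an internal mirror plane or centre of symmetry, so none is chiral.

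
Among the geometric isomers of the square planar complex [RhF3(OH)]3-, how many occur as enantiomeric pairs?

A square has two trans pairs of vertices; adjacent vertices are cis.
Only one geometric arrangement is possible.

0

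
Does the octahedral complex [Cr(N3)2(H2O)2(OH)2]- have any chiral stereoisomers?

The six octahedral sites form three mutually perpendicular trans pairs.
There are 5 geometric isomers: N3 trans, H2O trans, OH trans; N3 cis, H2O trans, OH cis; N3 cis, H2O cis, OH trans; N3 cis, H2O cis, OH cis (chiral); N3 trans, H2O cis, OH cis.
One of these lacks any improper symmetry element and so occurs as an enantiomeric pair, giving 5 + 1 = 6 stereoisomers in total.

yes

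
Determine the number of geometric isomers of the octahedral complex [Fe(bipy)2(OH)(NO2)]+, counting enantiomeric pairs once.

An octahedron has six vertices in three trans pairs; every non-trans pair is cis.
Each bipy is bidentate and must span two cis positions.
The distinct arrangements are (2 in all): OH and NO2 mutually trans; OH and NO2 mutually cis (chiral).

2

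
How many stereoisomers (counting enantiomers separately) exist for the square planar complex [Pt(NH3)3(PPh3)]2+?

Only one geometric arrangement is possible.

1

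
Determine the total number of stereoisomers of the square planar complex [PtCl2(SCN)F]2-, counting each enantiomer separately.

A square has two trans pairs of vertices; adjacent vertices are cis.
Systematic placement gives 2 geometric isomers: Cl cis; Cl trans.
Each arrangement has an internal mirror plane or centre of symmetry, so none is chiral.

2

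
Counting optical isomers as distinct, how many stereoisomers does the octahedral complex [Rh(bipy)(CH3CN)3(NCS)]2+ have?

2

In an octahedral complex each vertex has one trans partner and four cis neighbours.
Each bipy is bidentate and must span two cis positions.
Systematic placement gives 2 geometric isomers: CH3CN mer; CH3CN fac.
Each arrangement has an internal mirror plane or centre of symmetry, so none is chiral.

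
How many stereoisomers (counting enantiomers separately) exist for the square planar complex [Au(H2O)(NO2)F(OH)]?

3

In a square planar complex each vertex has one trans partner and two cis neighbours.
The distinct arrangements are (3 in all): (F/NO2 trans, H2O/OH trans); (F/OH trans, H2O/NO2 trans); (F/H2O trans, NO2/OH trans).
Each arrangement has an internal mirror plane or centre of symmetry, so none is chiral.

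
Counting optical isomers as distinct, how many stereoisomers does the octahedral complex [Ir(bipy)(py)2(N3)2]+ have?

The six octahedral sites form three mutually perpendicular trans pairs.
Each bipy is bidentate and must span two cis positions.
Working through the distinct placements yields 3 geometric isomers: py cis, N3 trans; py trans, N3 cis; py cis, N3 cis (chiral).
One of these lacks any improper symmetry element and so occurs as an enantiomeric pair, giving 3 + 1 = 4 stereoisomers in total.

4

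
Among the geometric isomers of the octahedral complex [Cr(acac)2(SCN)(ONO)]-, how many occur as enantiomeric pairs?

The six octahedral sites form three mutually perpendicular trans pairs.
Each acac is bidentate and must span two cis positions.
Systematic placement gives 2 geometric isomers: SCN and ONO mutually trans; SCN and ONO mutually cis (chiral).
One of these lacks any improper symmetry element and so occurs as an enantiomeric pair, giving 2 + 1 = 3 stereoisomers in total.

1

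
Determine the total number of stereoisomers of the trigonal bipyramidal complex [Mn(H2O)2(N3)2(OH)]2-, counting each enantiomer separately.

Exhaustive case analysis gives 5 geometric isomers.
One of these lacks any improper symmetry element and so occurs as an enantiomeric pair, giving 5 + 1 = 6 stereoisomers in total.

6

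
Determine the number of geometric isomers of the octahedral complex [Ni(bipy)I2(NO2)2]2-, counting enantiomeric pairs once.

3

An octahedron has six vertices in three trans pairs; every non-trans pair is cis.
Each bipy is bidentate and must span two cis positions.
The distinct arrangements are (3 in all): I trans, NO2 cis; I cis, NO2 cis (chiral); I cis, NO2 trans.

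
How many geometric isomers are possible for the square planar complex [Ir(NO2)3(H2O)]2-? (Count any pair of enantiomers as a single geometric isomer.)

Only one geometric arrangement is possible.

1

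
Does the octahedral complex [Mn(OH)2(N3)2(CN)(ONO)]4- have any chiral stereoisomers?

The six octahedral sites form three mutually perpendicular trans pairs.
Systematic placement gives 6 geometric isomers: OH cis, N3 cis (3 arrangements, 2 chiral); OH trans, N3 cis; OH cis, N3 trans; OH trans, N3 trans.
Of these, 2 lack any improper symmetry element and so occur as enantiomeric pairs, giving 6 + 2 = 8 stereoisomers in total.

yes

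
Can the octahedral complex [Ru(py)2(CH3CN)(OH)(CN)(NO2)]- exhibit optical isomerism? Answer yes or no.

In an octahedral complex each vertex has one trans partner and four cis neighbours.
Exhaustive case analysis gives 9 geometric isomers.
Of these, 6 lack any improper symmetry element and so occur as enantiomeric pairs, giving 9 + 6 = 15 stereoisomers in total.

yes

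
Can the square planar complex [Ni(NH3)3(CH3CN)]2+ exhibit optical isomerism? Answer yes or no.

no

In a square planar complex each vertex has one trans partner and two cis neighbours.
Only one geometric arrangement is possible.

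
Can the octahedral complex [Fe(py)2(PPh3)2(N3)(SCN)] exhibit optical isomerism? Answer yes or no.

In an octahedral complex each vertex has one trans partner and four cis neighbours.
The distinct arrangements are (6 in all): py trans, PPh3 cis; py cis, PPh3 cis (3 arrangements, 2 chiral); py trans, PPh3 trans; py cis, PPh3 trans.
Of these, 2 lack any improper symmetry element and so occur as enantiomeric pairs, giving 6 + 2 = 8 stereoisomers in total.

yes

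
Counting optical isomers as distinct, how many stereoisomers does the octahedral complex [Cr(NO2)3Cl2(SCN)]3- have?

3

The six octahedral sites form three mutually perpendicular trans pairs.
The distinct arrangements are (3 in all): NO2 mer, Cl trans; NO2 fac, Cl cis; NO2 mer, Cl cis.
Each arrangement has an internal mirror plane or centre of symmetry, so none is chiral.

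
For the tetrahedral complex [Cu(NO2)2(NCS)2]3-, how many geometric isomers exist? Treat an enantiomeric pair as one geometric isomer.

Only one geometric arrangement is possible.

1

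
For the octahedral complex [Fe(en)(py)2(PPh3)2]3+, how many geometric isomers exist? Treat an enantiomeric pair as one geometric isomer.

3

In an octahedral complex each vertex has one trans partner and four cis neighbours.
Each en is bidentate and must span two cis positions.
Working through the distinct placements yields 3 geometric isomers: py cis, PPh3 trans; py trans, PPh3 cis; py cis, PPh3 cis (chiral).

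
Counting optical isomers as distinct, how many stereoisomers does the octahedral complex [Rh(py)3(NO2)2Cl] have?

The six octahedral sites form three mutually perpendicular trans pairs.
Working through the distinct placements yields 3 geometric isomers: py mer, NO2 cis; py mer, NO2 trans; py fac, NO2 cis.
Each arrangement has an internal mirror plane or centre of symmetry, so none is chiral.

3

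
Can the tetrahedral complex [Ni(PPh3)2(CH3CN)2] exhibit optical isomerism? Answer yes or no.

no

All four vertices of a tetrahedron are equivalent and mutually adjacent, so cis/trans isomerism cannot arise.
Only one geometric arrangement is possible.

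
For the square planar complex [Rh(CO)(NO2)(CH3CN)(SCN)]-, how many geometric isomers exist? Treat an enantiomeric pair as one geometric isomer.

3

In a square planar complex each vertex has one trans partner and two cis neighbours.
Systematic placement gives 3 geometric isomers: (CH3CN/NO2 trans, CO/SCN trans); (CH3CN/SCN trans, CO/NO2 trans); (CH3CN/CO trans, NO2/SCN trans).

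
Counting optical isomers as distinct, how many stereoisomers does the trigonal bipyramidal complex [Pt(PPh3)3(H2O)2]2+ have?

The distinct arrangements are (3 in all): H2O both axial; H2O one axial, one equatorial; H2O both equatorial.
Each arrangement has an internal mirror plane or centre of symmetry, so none is chiral.

3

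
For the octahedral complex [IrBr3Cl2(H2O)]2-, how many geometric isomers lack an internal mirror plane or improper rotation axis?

The six octahedral sites form three mutually perpendicular trans pairs.
Systematic placement gives 3 geometric isomers: Br mer, Cl cis; Br mer, Cl trans; Br fac, Cl cis.
Each arrangement has an internal mirror plane or centre of symmetry, so none is chiral.

0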